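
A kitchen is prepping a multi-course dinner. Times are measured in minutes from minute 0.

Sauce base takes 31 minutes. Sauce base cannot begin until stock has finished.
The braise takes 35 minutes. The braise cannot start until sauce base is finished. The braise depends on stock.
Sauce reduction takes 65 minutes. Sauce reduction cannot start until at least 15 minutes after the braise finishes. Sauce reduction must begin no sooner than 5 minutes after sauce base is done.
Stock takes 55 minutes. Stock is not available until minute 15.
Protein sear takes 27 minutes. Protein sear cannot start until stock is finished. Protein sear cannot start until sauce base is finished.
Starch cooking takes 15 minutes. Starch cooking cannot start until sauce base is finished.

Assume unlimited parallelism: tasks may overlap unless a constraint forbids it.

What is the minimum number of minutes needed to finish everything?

After its own release at minute 15, stock can start at minute 15 and finishes at minute 70.
After stock (finishes minute 70), sauce base can start at minute 70 and finishes at minute 101.
Starch cooking cannot begin until sauce base (finishes minute 101). It runs from minute 101 to 101 + 15 = minute 116.
Protein sear cannot start until stock (finishes minute 70); sauce base (finishes minute 101). The controlling bound is minute 101, so protein sear finishes at 101 + 27 = minute 128.
The braise cannot start until sauce base (finishes minute 101); stock (finishes minute 70). The controlling bound is minute 101, so the braise finishes at 101 + 35 = minute 136.
Sauce reduction needs all of the braise (finishes minute 136, plus 15-minute gap → minute 151); sauce base (finishes minute 101, plus 5-minute gap → minute 106). That puts its earliest start at minute 151; it finishes at 151 + 65 = minute 216.
All tasks are finished once the last one completes. Finish times: Stock at 70, Sauce base at 101, The braise at 136, Protein sear at 128, Sauce reduction at 216, Starch cooking at 116. The latest is minute 216.

216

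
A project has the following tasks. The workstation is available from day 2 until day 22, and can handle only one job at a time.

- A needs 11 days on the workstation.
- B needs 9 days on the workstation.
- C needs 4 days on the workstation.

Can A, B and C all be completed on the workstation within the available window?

No

The workstation window is 22 − 2 = 20 days.
Running back to back, the jobs need 11 + 9 + 4 = 24 days on the workstation.
Since 24 > 20, they cannot all fit.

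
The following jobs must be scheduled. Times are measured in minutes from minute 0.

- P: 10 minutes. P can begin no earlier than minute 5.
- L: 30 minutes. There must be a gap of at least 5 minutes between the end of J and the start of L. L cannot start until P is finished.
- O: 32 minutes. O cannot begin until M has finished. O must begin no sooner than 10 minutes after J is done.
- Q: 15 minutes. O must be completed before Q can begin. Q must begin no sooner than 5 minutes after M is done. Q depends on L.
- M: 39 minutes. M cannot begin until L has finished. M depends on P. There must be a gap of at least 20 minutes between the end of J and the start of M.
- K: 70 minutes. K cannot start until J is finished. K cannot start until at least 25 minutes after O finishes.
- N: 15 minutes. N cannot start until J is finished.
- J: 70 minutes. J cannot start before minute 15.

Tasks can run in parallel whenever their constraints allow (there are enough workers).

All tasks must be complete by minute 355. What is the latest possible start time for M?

K has no dependents, so it just needs to finish by minute 355. Starting by 355 − 70 = minute 285 achieves that.
Q has no dependents, so it just needs to finish by minute 355. Starting by 355 − 15 = minute 340 achieves that.
O must finish in time for K (must start by minute 285, minus 25-minute gap → minute 260); Q (must start by minute 340). The tightest is minute 260, so O must start by 260 − 32 = minute 228.
M has several dependents: O (must start by minute 228); Q (must start by minute 340, minus 5-minute gap → minute 335). The earliest of those limits is minute 228, so M must start by 228 − 39 = minute 189.

189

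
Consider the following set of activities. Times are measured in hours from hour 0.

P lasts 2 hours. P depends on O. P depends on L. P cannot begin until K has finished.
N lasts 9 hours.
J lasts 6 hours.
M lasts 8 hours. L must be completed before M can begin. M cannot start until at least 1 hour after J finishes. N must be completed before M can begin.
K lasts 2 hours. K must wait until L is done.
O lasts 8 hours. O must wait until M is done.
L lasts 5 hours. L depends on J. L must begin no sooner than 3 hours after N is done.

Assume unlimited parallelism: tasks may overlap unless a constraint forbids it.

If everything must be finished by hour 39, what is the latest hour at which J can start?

To finish by hour 39, P (duration 2) must start no later than hour 37.
K feeds into P (must start by hour 37); so K must finish by hour 37 and therefore start by hour 35.
O has to be done before P (must start by hour 37). That means finishing by hour 37, i.e. starting by 37 − 8 = hour 29.
M must finish before O (must start by hour 29). With an 8-hour duration, M must start by 29 − 8 = hour 21.
L must finish in time for K (must start by hour 35); M (must start by hour 21); P (must start by hour 37). The tightest is hour 21, so L must start by 21 − 5 = hour 16.
J must finish in time for L (must start by hour 16); M (must start by hour 21, minus 1-hour gap → hour 20). The tightest is hour 16, so J must start by 16 − 6 = hour 10.

10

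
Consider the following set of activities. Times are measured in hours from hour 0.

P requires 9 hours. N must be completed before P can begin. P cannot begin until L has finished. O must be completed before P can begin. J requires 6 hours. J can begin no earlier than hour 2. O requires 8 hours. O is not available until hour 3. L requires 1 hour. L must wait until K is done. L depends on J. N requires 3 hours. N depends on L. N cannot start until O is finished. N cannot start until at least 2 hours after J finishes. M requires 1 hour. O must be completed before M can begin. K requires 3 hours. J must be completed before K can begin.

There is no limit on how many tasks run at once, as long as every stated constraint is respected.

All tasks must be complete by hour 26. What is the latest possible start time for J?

Nothing follows P; the deadline of hour 26 is its only limit. It must start by 26 − 9 = hour 17.
N has to be done before P (must start by hour 17). That means finishing by hour 17, i.e. starting by 17 − 3 = hour 14.
L has several dependents: N (must start by hour 14); P (must start by hour 17). The earliest of those limits is hour 14, so L must start by 14 − 1 = hour 13.
K must finish before L (must start by hour 13). With a 3-hour duration, K must start by 13 − 3 = hour 10.
J must finish in time for K (must start by hour 10); L (must start by hour 13); N (must start by hour 14, minus 2-hour gap → hour 12). The tightest is hour 10, so J must start by 10 − 6 = hour 4.

4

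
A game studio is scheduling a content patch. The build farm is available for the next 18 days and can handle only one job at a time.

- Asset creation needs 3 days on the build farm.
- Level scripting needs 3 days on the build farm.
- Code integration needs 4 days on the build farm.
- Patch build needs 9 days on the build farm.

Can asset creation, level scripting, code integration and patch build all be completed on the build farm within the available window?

Running back to back, the jobs need 3 + 3 + 4 + 9 = 19 days on the build farm.
Since 19 > 18, they cannot all fit.

No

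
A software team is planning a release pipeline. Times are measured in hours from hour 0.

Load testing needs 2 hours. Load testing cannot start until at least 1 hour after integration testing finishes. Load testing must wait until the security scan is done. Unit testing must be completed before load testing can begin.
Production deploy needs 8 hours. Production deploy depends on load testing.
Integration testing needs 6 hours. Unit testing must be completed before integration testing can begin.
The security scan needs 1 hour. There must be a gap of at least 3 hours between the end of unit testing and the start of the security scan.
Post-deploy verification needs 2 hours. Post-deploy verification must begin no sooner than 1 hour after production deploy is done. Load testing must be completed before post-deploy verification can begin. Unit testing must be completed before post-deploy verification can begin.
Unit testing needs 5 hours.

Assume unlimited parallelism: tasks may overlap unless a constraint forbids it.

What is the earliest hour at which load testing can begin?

12

Unit testing has no prerequisites, so it starts at hour 0 and finishes at hour 5.
The security scan waits on unit testing (finishes hour 5, plus 3-hour gap → hour 8), so it starts at hour 8 and finishes at 8 + 1 = hour 9.
After unit testing (finishes hour 5), integration testing can start at hour 5 and finishes at hour 11.
Load testing waits on integration testing (finishes hour 11, plus 1-hour gap → hour 12); the security scan (finishes hour 9); unit testing (finishes hour 5). The latest of these is hour 12, which is the earliest load testing can start.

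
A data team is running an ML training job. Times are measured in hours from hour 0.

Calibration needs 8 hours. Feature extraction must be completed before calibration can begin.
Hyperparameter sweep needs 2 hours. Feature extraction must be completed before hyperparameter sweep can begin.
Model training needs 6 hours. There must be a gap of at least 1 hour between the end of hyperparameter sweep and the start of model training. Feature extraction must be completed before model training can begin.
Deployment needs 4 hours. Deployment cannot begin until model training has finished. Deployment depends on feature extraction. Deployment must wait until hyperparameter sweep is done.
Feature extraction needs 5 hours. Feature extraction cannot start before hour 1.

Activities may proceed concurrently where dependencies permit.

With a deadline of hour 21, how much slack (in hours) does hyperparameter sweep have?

2

Feature extraction waits on its own release at hour 1, so it starts at hour 1 and finishes at 1 + 5 = hour 6.
Hyperparameter sweep cannot begin until feature extraction (finishes hour 6). It runs from hour 6 to 6 + 2 = hour 8.

Working backward from the deadline:
Deployment has no dependents, so it just needs to finish by hour 21. Starting by 21 − 4 = hour 17 achieves that.
Model training must finish before deployment (must start by hour 17). With a 6-hour duration, model training must start by 17 − 6 = hour 11.
Hyperparameter sweep must finish in time for model training (must start by hour 11, minus 1-hour gap → hour 10); deployment (must start by hour 17). The tightest is hour 10, so hyperparameter sweep must start by 10 − 2 = hour 8.
So hyperparameter sweep can start as early as hour 6 and as late as hour 8, giving 8 − 6 = 2 hours of slack.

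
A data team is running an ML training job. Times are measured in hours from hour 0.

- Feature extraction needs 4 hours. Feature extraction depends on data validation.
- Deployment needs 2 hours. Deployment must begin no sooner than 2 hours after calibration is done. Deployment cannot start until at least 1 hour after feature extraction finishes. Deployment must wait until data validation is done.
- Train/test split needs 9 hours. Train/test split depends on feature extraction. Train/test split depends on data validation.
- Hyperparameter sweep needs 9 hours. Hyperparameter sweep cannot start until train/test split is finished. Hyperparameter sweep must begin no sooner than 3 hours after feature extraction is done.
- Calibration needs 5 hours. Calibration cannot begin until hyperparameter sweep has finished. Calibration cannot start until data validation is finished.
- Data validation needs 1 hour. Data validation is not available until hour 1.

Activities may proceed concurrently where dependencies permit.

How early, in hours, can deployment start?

Data validation waits on its own release at hour 1, so it starts at hour 1 and finishes at 1 + 1 = hour 2.
Feature extraction waits on data validation (finishes hour 2), so it starts at hour 2 and finishes at 2 + 4 = hour 6.
For train/test split: feature extraction (finishes hour 6); data validation (finishes hour 2). Taking the maximum gives a start of hour 6, and it finishes at 6 + 9 = hour 15.
Hyperparameter sweep has to wait for train/test split (finishes hour 15); feature extraction (finishes hour 6, plus 3-hour gap → hour 9). The latest of these is hour 15, so hyperparameter sweep runs hour 15 to 15 + 9 = hour 24.
Calibration has to wait for hyperparameter sweep (finishes hour 24); data validation (finishes hour 2). The latest of these is hour 24, so calibration runs hour 24 to 24 + 5 = hour 29.
Deployment waits on calibration (finishes hour 29, plus 2-hour gap → hour 31); feature extraction (finishes hour 6, plus 1-hour gap → hour 7); data validation (finishes hour 2). The latest of these is hour 31, which is the earliest deployment can start.

31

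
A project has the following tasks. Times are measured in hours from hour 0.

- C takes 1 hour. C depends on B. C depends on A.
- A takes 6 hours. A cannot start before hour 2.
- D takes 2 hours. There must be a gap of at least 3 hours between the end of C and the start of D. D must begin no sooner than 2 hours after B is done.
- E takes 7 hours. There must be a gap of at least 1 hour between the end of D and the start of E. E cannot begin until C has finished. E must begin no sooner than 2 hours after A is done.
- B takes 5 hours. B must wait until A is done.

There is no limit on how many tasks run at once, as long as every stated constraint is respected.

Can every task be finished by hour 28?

A cannot begin until its own release at hour 2. It runs from hour 2 to 2 + 6 = hour 8.
After A (finishes hour 8), B can start at hour 8 and finishes at hour 13.
C has to wait for B (finishes hour 13); A (finishes hour 8). The latest of these is hour 13, so C runs hour 13 to 13 + 1 = hour 14.
For D: C (finishes hour 14, plus 3-hour gap → hour 17); B (finishes hour 13, plus 2-hour gap → hour 15). Taking the maximum gives a start of hour 17, and it finishes at 17 + 2 = hour 19.
E cannot start until D (finishes hour 19, plus 1-hour gap → hour 20); C (finishes hour 14); A (finishes hour 8, plus 2-hour gap → hour 10). The controlling bound is hour 20, so E finishes at 20 + 7 = hour 27.
Every task is finished by hour 27, which is no later than the deadline of 28, so the schedule is feasible.

Yes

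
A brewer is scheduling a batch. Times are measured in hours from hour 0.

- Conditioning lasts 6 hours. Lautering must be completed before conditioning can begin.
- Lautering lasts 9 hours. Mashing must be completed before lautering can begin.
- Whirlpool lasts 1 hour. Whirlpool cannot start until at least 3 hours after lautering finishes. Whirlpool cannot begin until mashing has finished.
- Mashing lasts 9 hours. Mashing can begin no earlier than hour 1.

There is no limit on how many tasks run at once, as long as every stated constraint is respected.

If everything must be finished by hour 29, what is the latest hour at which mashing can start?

5

Whirlpool must finish by hour 29; it takes 1 hour, so it must start by 29 − 1 = hour 28.
To finish by hour 29, conditioning (duration 6) must start no later than hour 23.
Lautering must finish in time for whirlpool (must start by hour 28, minus 3-hour gap → hour 25); conditioning (must start by hour 23). The tightest is hour 23, so lautering must start by 23 − 9 = hour 14.
Mashing must finish in time for lautering (must start by hour 14); whirlpool (must start by hour 28). The tightest is hour 14, so mashing must start by 14 − 9 = hour 5.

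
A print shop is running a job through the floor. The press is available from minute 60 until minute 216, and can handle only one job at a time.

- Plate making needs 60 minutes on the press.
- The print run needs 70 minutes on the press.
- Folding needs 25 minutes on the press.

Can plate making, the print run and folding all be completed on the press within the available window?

Yes

The press window is 216 − 60 = 156 minutes.
Running back to back, the jobs need 60 + 70 + 25 = 155 minutes on the press.
Since 155 ≤ 156, they fit within the window.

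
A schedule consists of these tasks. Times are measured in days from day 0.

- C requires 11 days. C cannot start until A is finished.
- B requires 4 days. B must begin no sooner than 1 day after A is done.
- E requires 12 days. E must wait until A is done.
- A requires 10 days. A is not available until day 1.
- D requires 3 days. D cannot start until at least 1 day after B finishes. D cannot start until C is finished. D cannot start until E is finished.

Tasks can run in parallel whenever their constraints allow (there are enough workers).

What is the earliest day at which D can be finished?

A waits on its own release at day 1, so it starts at day 1 and finishes at 1 + 10 = day 11.
E waits on A (finishes day 11), so it starts at day 11 and finishes at 11 + 12 = day 23.
C waits on A (finishes day 11), so it starts at day 11 and finishes at 11 + 11 = day 22.
B waits on A (finishes day 11, plus 1-day gap → day 12), so it starts at day 12 and finishes at 12 + 4 = day 16.
D cannot start until B (finishes day 16, plus 1-day gap → day 17); C (finishes day 22); E (finishes day 23). The controlling bound is day 23, so D finishes at 23 + 3 = day 26.

26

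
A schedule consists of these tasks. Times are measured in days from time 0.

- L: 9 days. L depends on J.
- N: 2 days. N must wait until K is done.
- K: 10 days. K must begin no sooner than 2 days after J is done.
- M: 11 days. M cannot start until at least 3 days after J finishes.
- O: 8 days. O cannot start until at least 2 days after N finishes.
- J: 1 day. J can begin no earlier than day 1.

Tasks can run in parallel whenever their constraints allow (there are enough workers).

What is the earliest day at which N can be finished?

J waits on its own release at day 1, so it starts at day 1 and finishes at 1 + 1 = day 2.
K cannot begin until J (finishes day 2, plus 2-day gap → day 4). It runs from day 4 to 4 + 10 = day 14.
N waits on K (finishes day 14), so it starts at day 14 and finishes at 14 + 2 = day 16.

16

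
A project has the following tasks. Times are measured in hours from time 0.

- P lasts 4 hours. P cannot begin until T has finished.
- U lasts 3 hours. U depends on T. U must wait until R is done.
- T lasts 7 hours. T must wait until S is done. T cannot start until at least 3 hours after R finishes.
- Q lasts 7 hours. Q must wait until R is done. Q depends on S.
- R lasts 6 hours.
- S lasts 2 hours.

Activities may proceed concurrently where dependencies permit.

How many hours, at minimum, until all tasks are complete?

20

Nothing blocks S, so it runs from hour 0 to hour 2.
R has no prerequisites, so it starts at hour 0 and finishes at hour 6.
T cannot start until S (finishes hour 2); R (finishes hour 6, plus 3-hour gap → hour 9). The controlling bound is hour 9, so T finishes at 9 + 7 = hour 16.
U needs all of T (finishes hour 16); R (finishes hour 6). That puts its earliest start at hour 16; it finishes at 16 + 3 = hour 19.
P cannot begin until T (finishes hour 16). It runs from hour 16 to 16 + 4 = hour 20.
Q needs all of R (finishes hour 6); S (finishes hour 2). That puts its earliest start at hour 6; it finishes at 6 + 7 = hour 13.
All tasks are finished once the last one completes. Finish times: P at 20, Q at 13, R at 6, S at 2, T at 16, U at 19. The latest is hour 20.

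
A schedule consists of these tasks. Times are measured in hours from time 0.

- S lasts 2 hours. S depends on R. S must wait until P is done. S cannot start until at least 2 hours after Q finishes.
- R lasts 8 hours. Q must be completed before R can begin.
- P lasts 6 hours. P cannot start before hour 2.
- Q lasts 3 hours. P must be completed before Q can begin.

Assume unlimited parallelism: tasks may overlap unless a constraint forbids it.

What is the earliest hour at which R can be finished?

After its own release at hour 2, P can start at hour 2 and finishes at hour 8.
After P (finishes hour 8), Q can start at hour 8 and finishes at hour 11.
After Q (finishes hour 11), R can start at hour 11 and finishes at hour 19.

19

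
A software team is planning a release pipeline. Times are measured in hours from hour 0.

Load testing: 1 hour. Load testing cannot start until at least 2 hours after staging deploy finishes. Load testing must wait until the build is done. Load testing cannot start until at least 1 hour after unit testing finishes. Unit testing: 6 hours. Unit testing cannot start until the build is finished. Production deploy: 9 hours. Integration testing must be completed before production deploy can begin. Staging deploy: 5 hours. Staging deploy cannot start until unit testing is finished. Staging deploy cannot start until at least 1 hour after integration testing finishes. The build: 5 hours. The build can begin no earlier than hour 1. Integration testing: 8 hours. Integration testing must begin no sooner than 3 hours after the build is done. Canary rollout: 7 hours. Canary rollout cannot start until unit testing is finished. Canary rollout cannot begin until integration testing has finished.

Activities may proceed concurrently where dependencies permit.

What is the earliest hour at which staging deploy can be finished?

After its own release at hour 1, the build can start at hour 1 and finishes at hour 6.
Integration testing cannot begin until the build (finishes hour 6, plus 3-hour gap → hour 9). It runs from hour 9 to 9 + 8 = hour 17.
After the build (finishes hour 6), unit testing can start at hour 6 and finishes at hour 12.
For staging deploy: unit testing (finishes hour 12); integration testing (finishes hour 17, plus 1-hour gap → hour 18). Taking the maximum gives a start of hour 18, and it finishes at 18 + 5 = hour 23.

23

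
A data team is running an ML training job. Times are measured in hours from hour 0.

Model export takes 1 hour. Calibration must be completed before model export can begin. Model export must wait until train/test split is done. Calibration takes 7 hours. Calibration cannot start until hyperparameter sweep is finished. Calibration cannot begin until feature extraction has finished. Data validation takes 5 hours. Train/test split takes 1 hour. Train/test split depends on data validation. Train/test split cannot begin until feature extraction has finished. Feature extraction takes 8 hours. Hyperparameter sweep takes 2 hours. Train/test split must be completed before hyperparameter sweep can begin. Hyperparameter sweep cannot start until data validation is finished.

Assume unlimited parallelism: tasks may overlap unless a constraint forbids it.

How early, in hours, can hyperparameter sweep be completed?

11

Nothing blocks feature extraction, so it runs from hour 0 to hour 8.
Nothing blocks data validation, so it runs from hour 0 to hour 5.
Train/test split has to wait for data validation (finishes hour 5); feature extraction (finishes hour 8). The latest of these is hour 8, so train/test split runs hour 8 to 8 + 1 = hour 9.
Hyperparameter sweep cannot start until train/test split (finishes hour 9); data validation (finishes hour 5). The controlling bound is hour 9, so hyperparameter sweep finishes at 9 + 2 = hour 11.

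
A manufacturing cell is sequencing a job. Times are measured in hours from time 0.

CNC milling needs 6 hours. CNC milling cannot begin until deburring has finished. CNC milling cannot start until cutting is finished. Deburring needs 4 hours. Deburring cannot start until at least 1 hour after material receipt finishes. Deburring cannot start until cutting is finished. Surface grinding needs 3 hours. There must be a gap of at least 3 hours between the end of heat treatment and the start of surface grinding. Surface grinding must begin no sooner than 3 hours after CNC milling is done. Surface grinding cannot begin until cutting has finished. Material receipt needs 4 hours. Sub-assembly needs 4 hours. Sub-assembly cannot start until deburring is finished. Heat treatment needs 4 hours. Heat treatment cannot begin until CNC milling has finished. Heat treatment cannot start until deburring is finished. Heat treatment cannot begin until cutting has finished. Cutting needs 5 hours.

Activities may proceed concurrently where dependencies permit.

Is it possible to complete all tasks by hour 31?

Cutting has no prerequisites, so it starts at hour 0 and finishes at hour 5.
Nothing blocks material receipt, so it runs from hour 0 to hour 4.
For deburring: material receipt (finishes hour 4, plus 1-hour gap → hour 5); cutting (finishes hour 5). Taking the maximum gives a start of hour 5, and it finishes at 5 + 4 = hour 9.
Sub-assembly cannot begin until deburring (finishes hour 9). It runs from hour 9 to 9 + 4 = hour 13.
CNC milling has to wait for deburring (finishes hour 9); cutting (finishes hour 5). The latest of these is hour 9, so CNC milling runs hour 9 to 9 + 6 = hour 15.
For heat treatment: CNC milling (finishes hour 15); deburring (finishes hour 9); cutting (finishes hour 5). Taking the maximum gives a start of hour 15, and it finishes at 15 + 4 = hour 19.
Surface grinding has to wait for heat treatment (finishes hour 19, plus 3-hour gap → hour 22); CNC milling (finishes hour 15, plus 3-hour gap → hour 18); cutting (finishes hour 5). The latest of these is hour 22, so surface grinding runs hour 22 to 22 + 3 = hour 25.
Every task is finished by hour 25, which is no later than the deadline of 31, so the schedule is feasible.

Yes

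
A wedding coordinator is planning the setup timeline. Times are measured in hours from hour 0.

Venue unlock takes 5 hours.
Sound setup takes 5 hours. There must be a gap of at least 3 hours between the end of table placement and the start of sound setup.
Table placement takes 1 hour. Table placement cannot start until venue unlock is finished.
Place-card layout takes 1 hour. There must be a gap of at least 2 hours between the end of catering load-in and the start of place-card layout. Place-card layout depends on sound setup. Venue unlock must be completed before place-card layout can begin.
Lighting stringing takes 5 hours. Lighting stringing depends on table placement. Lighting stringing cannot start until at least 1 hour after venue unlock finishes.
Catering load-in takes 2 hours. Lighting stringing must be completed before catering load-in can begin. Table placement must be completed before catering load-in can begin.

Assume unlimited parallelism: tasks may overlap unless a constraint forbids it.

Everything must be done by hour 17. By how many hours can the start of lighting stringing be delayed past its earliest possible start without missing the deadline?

Nothing blocks venue unlock, so it runs from hour 0 to hour 5.
Table placement cannot begin until venue unlock (finishes hour 5). It runs from hour 5 to 5 + 1 = hour 6.
Lighting stringing has to wait for table placement (finishes hour 6); venue unlock (finishes hour 5, plus 1-hour gap → hour 6). The latest of these is hour 6, so lighting stringing runs hour 6 to 6 + 5 = hour 11.

Working backward from the deadline:
Place-card layout has no dependents, so it just needs to finish by hour 17. Starting by 17 − 1 = hour 16 achieves that.
Catering load-in feeds into place-card layout (must start by hour 16, minus 2-hour gap → hour 14); so catering load-in must finish by hour 14 and therefore start by hour 12.
Lighting stringing has to be done before catering load-in (must start by hour 12). That means finishing by hour 12, i.e. starting by 12 − 5 = hour 7.
So lighting stringing can start as early as hour 6 and as late as hour 7, giving 7 − 6 = 1 hour of slack.

1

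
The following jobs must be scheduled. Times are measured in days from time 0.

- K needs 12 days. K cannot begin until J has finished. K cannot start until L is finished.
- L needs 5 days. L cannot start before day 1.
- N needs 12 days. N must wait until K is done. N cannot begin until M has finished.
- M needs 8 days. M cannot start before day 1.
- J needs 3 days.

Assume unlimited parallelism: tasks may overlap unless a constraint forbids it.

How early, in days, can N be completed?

M cannot begin until its own release at day 1. It runs from day 1 to 1 + 8 = day 9.
After its own release at day 1, L can start at day 1 and finishes at day 6.
Nothing blocks J, so it runs from day 0 to day 3.
For K: J (finishes day 3); L (finishes day 6). Taking the maximum gives a start of day 6, and it finishes at 6 + 12 = day 18.
For N: K (finishes day 18); M (finishes day 9). Taking the maximum gives a start of day 18, and it finishes at 18 + 12 = day 30.

30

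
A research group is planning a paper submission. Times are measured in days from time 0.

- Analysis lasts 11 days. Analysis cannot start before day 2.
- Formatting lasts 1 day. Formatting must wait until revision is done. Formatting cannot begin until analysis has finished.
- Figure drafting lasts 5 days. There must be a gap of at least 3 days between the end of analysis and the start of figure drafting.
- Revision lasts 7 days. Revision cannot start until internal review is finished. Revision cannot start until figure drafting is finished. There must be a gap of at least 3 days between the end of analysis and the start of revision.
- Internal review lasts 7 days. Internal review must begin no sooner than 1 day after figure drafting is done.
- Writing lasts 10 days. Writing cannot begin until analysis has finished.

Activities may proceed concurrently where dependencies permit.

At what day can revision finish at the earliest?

Analysis waits on its own release at day 2, so it starts at day 2 and finishes at 2 + 11 = day 13.
After analysis (finishes day 13, plus 3-day gap → day 16), figure drafting can start at day 16 and finishes at day 21.
After figure drafting (finishes day 21, plus 1-day gap → day 22), internal review can start at day 22 and finishes at day 29.
Revision cannot start until internal review (finishes day 29); figure drafting (finishes day 21); analysis (finishes day 13, plus 3-day gap → day 16). The controlling bound is day 29, so revision finishes at 29 + 7 = day 36.

36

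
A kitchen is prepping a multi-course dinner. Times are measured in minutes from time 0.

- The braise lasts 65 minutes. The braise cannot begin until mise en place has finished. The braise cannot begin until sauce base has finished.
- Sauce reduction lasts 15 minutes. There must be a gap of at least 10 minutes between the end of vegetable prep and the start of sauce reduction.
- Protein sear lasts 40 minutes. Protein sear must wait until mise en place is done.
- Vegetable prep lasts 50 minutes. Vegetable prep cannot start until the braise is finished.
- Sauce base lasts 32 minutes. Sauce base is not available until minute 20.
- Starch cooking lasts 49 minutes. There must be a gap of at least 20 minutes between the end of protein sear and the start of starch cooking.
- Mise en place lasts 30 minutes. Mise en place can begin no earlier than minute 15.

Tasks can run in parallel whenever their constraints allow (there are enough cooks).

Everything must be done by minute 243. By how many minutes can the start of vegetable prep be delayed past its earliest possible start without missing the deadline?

Sauce base waits on its own release at minute 20, so it starts at minute 20 and finishes at 20 + 32 = minute 52.
Mise en place cannot begin until its own release at minute 15. It runs from minute 15 to 15 + 30 = minute 45.
The braise has to wait for mise en place (finishes minute 45); sauce base (finishes minute 52). The latest of these is minute 52, so the braise runs minute 52 to 52 + 65 = minute 117.
Vegetable prep waits on the braise (finishes minute 117), so it starts at minute 117 and finishes at 117 + 50 = minute 167.

Working backward from the deadline:
Sauce reduction must finish by minute 243; it takes 15 minutes, so it must start by 243 − 15 = minute 228.
Vegetable prep must finish before sauce reduction (must start by minute 228, minus 10-minute gap → minute 218). With a 50-minute duration, vegetable prep must start by 218 − 50 = minute 168.
So vegetable prep can start as early as minute 117 and as late as minute 168, giving 168 − 117 = 51 minutes of slack.

51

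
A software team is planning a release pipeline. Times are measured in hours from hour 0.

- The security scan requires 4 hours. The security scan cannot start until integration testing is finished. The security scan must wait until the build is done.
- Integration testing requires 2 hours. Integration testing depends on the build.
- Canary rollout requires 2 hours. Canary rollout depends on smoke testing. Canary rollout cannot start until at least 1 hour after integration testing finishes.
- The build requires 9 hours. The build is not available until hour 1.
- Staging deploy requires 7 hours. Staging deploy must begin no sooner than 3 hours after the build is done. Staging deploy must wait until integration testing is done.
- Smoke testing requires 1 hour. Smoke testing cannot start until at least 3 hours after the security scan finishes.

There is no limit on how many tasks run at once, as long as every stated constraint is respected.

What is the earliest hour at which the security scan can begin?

12

After its own release at hour 1, the build can start at hour 1 and finishes at hour 10.
After the build (finishes hour 10), integration testing can start at hour 10 and finishes at hour 12.
The security scan waits on integration testing (finishes hour 12); the build (finishes hour 10). The latest of these is hour 12, which is the earliest the security scan can start.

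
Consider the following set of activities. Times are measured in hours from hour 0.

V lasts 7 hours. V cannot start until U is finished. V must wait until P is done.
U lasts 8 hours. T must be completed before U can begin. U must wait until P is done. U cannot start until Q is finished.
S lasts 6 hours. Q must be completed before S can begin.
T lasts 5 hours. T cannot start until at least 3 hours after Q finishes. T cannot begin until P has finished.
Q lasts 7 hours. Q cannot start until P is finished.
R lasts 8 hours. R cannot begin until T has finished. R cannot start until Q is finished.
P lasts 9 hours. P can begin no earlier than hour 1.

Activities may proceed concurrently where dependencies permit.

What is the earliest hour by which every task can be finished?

40

P waits on its own release at hour 1, so it starts at hour 1 and finishes at 1 + 9 = hour 10.
Q cannot begin until P (finishes hour 10). It runs from hour 10 to 10 + 7 = hour 17.
T has to wait for Q (finishes hour 17, plus 3-hour gap → hour 20); P (finishes hour 10). The latest of these is hour 20, so T runs hour 20 to 20 + 5 = hour 25.
For U: T (finishes hour 25); P (finishes hour 10); Q (finishes hour 17). Taking the maximum gives a start of hour 25, and it finishes at 25 + 8 = hour 33.
For V: U (finishes hour 33); P (finishes hour 10). Taking the maximum gives a start of hour 33, and it finishes at 33 + 7 = hour 40.
R has to wait for T (finishes hour 25); Q (finishes hour 17). The latest of these is hour 25, so R runs hour 25 to 25 + 8 = hour 33.
S waits on Q (finishes hour 17), so it starts at hour 17 and finishes at 17 + 6 = hour 23.
All tasks are finished once the last one completes. Finish times: P at 10, Q at 17, R at 33, S at 23, T at 25, U at 33, V at 40. The latest is hour 40.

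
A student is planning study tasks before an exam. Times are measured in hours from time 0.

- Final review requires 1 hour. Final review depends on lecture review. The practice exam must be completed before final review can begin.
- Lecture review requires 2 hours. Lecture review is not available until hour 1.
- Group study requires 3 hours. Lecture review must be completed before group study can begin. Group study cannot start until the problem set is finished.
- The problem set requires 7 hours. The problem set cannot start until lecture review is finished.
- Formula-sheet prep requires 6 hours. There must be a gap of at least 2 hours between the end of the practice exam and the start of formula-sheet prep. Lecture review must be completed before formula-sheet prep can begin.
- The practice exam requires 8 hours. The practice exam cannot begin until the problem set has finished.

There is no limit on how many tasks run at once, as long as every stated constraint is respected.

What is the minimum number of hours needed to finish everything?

26

Lecture review cannot begin until its own release at hour 1. It runs from hour 1 to 1 + 2 = hour 3.
After lecture review (finishes hour 3), the problem set can start at hour 3 and finishes at hour 10.
Group study cannot start until lecture review (finishes hour 3); the problem set (finishes hour 10). The controlling bound is hour 10, so group study finishes at 10 + 3 = hour 13.
The practice exam cannot begin until the problem set (finishes hour 10). It runs from hour 10 to 10 + 8 = hour 18.
Final review cannot start until lecture review (finishes hour 3); the practice exam (finishes hour 18). The controlling bound is hour 18, so final review finishes at 18 + 1 = hour 19.
For formula-sheet prep: the practice exam (finishes hour 18, plus 2-hour gap → hour 20); lecture review (finishes hour 3). Taking the maximum gives a start of hour 20, and it finishes at 20 + 6 = hour 26.
All tasks are finished once the last one completes. Finish times: Lecture review at 3, The problem set at 10, The practice exam at 18, Group study at 13, Formula-sheet prep at 26, Final review at 19. The latest is hour 26.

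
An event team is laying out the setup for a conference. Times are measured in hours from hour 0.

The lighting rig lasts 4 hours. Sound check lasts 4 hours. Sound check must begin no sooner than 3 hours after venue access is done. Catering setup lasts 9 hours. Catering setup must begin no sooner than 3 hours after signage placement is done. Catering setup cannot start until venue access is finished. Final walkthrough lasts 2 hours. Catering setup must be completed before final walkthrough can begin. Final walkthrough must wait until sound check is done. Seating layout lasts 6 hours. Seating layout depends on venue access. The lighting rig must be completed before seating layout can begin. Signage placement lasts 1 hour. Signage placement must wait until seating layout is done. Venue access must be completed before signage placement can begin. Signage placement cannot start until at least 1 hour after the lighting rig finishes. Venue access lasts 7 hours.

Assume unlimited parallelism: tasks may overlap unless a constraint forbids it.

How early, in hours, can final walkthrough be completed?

28

Nothing blocks the lighting rig, so it runs from hour 0 to hour 4.
Nothing blocks venue access, so it runs from hour 0 to hour 7.
Sound check cannot begin until venue access (finishes hour 7, plus 3-hour gap → hour 10). It runs from hour 10 to 10 + 4 = hour 14.
Seating layout needs all of venue access (finishes hour 7); the lighting rig (finishes hour 4). That puts its earliest start at hour 7; it finishes at 7 + 6 = hour 13.
Signage placement needs all of seating layout (finishes hour 13); venue access (finishes hour 7); the lighting rig (finishes hour 4, plus 1-hour gap → hour 5). That puts its earliest start at hour 13; it finishes at 13 + 1 = hour 14.
Catering setup has to wait for signage placement (finishes hour 14, plus 3-hour gap → hour 17); venue access (finishes hour 7). The latest of these is hour 17, so catering setup runs hour 17 to 17 + 9 = hour 26.
For final walkthrough: catering setup (finishes hour 26); sound check (finishes hour 14). Taking the maximum gives a start of hour 26, and it finishes at 26 + 2 = hour 28.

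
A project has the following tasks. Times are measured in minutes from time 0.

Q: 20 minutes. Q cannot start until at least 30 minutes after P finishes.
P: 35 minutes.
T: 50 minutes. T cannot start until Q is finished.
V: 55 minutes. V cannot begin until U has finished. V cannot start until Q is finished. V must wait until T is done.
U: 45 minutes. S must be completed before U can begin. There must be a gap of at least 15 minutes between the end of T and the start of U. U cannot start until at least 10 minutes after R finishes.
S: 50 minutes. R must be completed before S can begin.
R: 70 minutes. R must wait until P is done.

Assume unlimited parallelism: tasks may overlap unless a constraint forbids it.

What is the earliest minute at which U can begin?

P has no prerequisites, so it starts at minute 0 and finishes at minute 35.
After P (finishes minute 35), R can start at minute 35 and finishes at minute 105.
After R (finishes minute 105), S can start at minute 105 and finishes at minute 155.
After P (finishes minute 35, plus 30-minute gap → minute 65), Q can start at minute 65 and finishes at minute 85.
T waits on Q (finishes minute 85), so it starts at minute 85 and finishes at 85 + 50 = minute 135.
U waits on S (finishes minute 155); T (finishes minute 135, plus 15-minute gap → minute 150); R (finishes minute 105, plus 10-minute gap → minute 115). The latest of these is minute 155, which is the earliest U can start.

155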